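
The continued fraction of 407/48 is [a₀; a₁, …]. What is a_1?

407 = 8·48 + 23   →  a_0 = 8
48 = 2·23 + 2   →  a_1 = 2

2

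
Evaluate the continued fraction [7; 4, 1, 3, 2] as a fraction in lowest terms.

Fold from the inside: start with 2/1.
  3 + 1/2 = 7/2
  1 + 2/7 = 9/7
  4 + 7/9 = 43/9
  7 + 9/43 = 310/43

310/43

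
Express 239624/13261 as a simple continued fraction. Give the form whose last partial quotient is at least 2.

239624 = 18*13261 + 926
13261 = 14*926 + 297
926 = 3*297 + 35
297 = 8*35 + 17
35 = 2*17 + 1
17 = 17*1 + 0  (stop)
So 239624/13261 = [18; 14, 3, 8, 2, 17].

[18; 14, 3, 8, 2, 17]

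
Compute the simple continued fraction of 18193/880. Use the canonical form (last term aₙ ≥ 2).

18193 = 20*880 + 593
880 = 1*593 + 287
593 = 2*287 + 19
287 = 15*19 + 2
19 = 9*2 + 1
2 = 2*1 + 0  (stop)
So 18193/880 = [20; 1, 2, 15, 9, 2].

[20; 1, 2, 15, 9, 2]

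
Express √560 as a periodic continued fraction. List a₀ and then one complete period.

[23; 1, 1, 1, 46]

a₀ = ⌊√560⌋ = 23.
With m₀=0, d₀=1 and mₖ₊₁ = dₖaₖ − mₖ, dₖ₊₁ = (n − mₖ₊₁²)/dₖ, aₖ₊₁ = ⌊(a₀+mₖ₊₁)/dₖ₊₁⌋:
  k=1: m=23, d=31, a=1
  k=2: m=8, d=16, a=1
  k=3: m=8, d=31, a=1
  k=4: m=23, d=1, a=46
d=1 and a=2a₀=46 at k=4, so the next step gives (m, d) = (23, 31) again — its k=1 value — and the period has length 4.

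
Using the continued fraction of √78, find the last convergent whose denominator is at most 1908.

√78 = [8; 1, 4, 1, 16, …] (period length 4).
Convergents:
  p_0/q_0 = 8/1
  p_1/q_1 = 9/1
  p_2/q_2 = 44/5
  p_3/q_3 = 53/6
  p_4/q_4 = 892/101
  p_5/q_5 = 945/107
  p_6/q_6 = 4672/529
  p_7/q_7 = 5617/636
  p_8/q_8 = 94544/10705
q_7 = 636 ≤ 1908 < 10705 = q_8, so the answer is 5617/636.

5617/636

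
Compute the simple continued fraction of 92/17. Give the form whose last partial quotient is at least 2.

[5; 2, 2, 3]

92 = 5×17 + 7
17 = 2×7 + 3
7 = 2×3 + 1
3 = 3×1 + 0  (stop)
So 92/17 = [5; 2, 2, 3].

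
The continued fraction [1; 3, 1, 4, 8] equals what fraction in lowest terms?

Using pₖ = aₖpₖ₋₁ + pₖ₋₂ and qₖ = aₖqₖ₋₁ + qₖ₋₂:
  k=0: a=1, p=1, q=1
  k=1: a=3, p=4, q=3
  k=2: a=1, p=5, q=4
  k=3: a=4, p=24, q=19
  k=4: a=8, p=197, q=156

197/156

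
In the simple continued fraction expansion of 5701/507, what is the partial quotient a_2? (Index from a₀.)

5701 = 11·507 + 124   →  a_0 = 11
507 = 4·124 + 11   →  a_1 = 4
124 = 11·11 + 3   →  a_2 = 11

11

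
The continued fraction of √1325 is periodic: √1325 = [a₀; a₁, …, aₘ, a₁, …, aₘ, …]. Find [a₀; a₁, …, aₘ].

[36; 2, 2, 72]

a₀ = ⌊√1325⌋ = 36.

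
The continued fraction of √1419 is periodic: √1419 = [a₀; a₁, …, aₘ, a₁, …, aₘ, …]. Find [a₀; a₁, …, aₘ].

a₀ = ⌊√1419⌋ = 37.
With m₀=0, d₀=1 and mₖ₊₁ = dₖaₖ − mₖ, dₖ₊₁ = (n − mₖ₊₁²)/dₖ, aₖ₊₁ = ⌊(a₀+mₖ₊₁)/dₖ₊₁⌋:
  k=1: m=37, d=50, a=1
  k=2: m=13, d=25, a=2
  k=3: m=37, d=2, a=37
  k=4: m=37, d=25, a=2
  k=5: m=13, d=50, a=1
  k=6: m=37, d=1, a=74
d=1 and a=2a₀=74 at k=6, so the next step gives (m, d) = (37, 50) again — its k=1 value — and the period has length 6.

[37; 1, 2, 37, 2, 1, 74]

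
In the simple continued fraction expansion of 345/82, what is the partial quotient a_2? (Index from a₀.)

1

345 = 4·82 + 17   →  a_0 = 4
82 = 4·17 + 14   →  a_1 = 4
17 = 1·14 + 3   →  a_2 = 1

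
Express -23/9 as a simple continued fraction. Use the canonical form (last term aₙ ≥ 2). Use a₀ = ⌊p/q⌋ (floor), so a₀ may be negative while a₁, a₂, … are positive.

-23 = -3×9 + 4
9 = 2×4 + 1
4 = 4×1 + 0  (stop)
So -23/9 = [-3; 2, 4].

[-3; 2, 4]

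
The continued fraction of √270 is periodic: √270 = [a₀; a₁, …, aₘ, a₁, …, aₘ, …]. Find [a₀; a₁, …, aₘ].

[16; 2, 3, 6, 3, 2, 32]

a₀ = ⌊√270⌋ = 16.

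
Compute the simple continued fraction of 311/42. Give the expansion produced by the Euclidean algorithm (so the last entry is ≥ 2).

[7; 2, 2, 8]

311 = 7·42 + 17
42 = 2·17 + 8
17 = 2·8 + 1
8 = 8·1 + 0  (stop)
So 311/42 = [7; 2, 2, 8].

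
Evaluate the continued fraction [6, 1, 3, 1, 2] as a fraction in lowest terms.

Fold from the inside: start with 2/1.
  1 + 1/2 = 3/2
  3 + 2/3 = 11/3
  1 + 3/11 = 14/11
  6 + 11/14 = 95/14

95/14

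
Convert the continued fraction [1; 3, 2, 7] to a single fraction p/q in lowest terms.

Using pₖ = aₖpₖ₋₁ + pₖ₋₂ and qₖ = aₖqₖ₋₁ + qₖ₋₂:
  k=0: a=1, p=1, q=1
  k=1: a=3, p=4, q=3
  k=2: a=2, p=9, q=7
  k=3: a=7, p=67, q=52

67/52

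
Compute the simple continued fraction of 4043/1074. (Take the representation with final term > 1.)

[3; 1, 3, 4, 12, 2, 2]

4043 = 3·1074 + 821
1074 = 1·821 + 253
821 = 3·253 + 62
253 = 4·62 + 5
62 = 12·5 + 2
5 = 2·2 + 1
2 = 2·1 + 0  (stop)
So 4043/1074 = [3; 1, 3, 4, 12, 2, 2].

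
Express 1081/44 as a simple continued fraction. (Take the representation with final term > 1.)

[24; 1, 1, 3, 6]

1081 = 24×44 + 25
44 = 1×25 + 19
25 = 1×19 + 6
19 = 3×6 + 1
6 = 6×1 + 0  (stop)
So 1081/44 = [24; 1, 1, 3, 6].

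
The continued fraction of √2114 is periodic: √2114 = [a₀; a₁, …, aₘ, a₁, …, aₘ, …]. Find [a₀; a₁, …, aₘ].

a₀ = ⌊√2114⌋ = 45.
With m₀=0, d₀=1 and mₖ₊₁ = dₖaₖ − mₖ, dₖ₊₁ = (n − mₖ₊₁²)/dₖ, aₖ₊₁ = ⌊(a₀+mₖ₊₁)/dₖ₊₁⌋:
  k=1: m=45, d=89, a=1
  k=2: m=44, d=2, a=44
  k=3: m=44, d=89, a=1
  k=4: m=45, d=1, a=90
d=1 and a=2a₀=90 at k=4, so the next step gives (m, d) = (45, 89) again — its k=1 value — and the period has length 4.

[45; 1, 44, 1, 90]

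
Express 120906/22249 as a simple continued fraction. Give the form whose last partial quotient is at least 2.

120906 = 5×22249 + 9661
22249 = 2×9661 + 2927
9661 = 3×2927 + 880
2927 = 3×880 + 287
880 = 3×287 + 19
287 = 15×19 + 2
19 = 9×2 + 1
2 = 2×1 + 0  (stop)
So 120906/22249 = [5; 2, 3, 3, 3, 15, 9, 2].

[5; 2, 3, 3, 3, 15, 9, 2]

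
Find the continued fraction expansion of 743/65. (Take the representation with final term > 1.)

743 = 11·65 + 28
65 = 2·28 + 9
28 = 3·9 + 1
9 = 9·1 + 0  (stop)
So 743/65 = [11; 2, 3, 9].

[11; 2, 3, 9]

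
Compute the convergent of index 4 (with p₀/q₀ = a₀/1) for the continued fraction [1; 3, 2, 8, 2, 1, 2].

Using pₖ = aₖpₖ₋₁ + pₖ₋₂, qₖ = aₖqₖ₋₁ + qₖ₋₂ (with p₋₁=1, p₋₂=0, q₋₁=0, q₋₂=1):
  k=0: a=1, p=1, q=1
  k=1: a=3, p=4, q=3
  k=2: a=2, p=9, q=7
  k=3: a=8, p=76, q=59
  k=4: a=2, p=161, q=125

161/125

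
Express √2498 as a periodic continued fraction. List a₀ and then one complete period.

[49; 1, 48, 1, 98]

a₀ = ⌊√2498⌋ = 49.
With m₀=0, d₀=1 and mₖ₊₁ = dₖaₖ − mₖ, dₖ₊₁ = (n − mₖ₊₁²)/dₖ, aₖ₊₁ = ⌊(a₀+mₖ₊₁)/dₖ₊₁⌋:
  k=1: m=49, d=97, a=1
  k=2: m=48, d=2, a=48
  k=3: m=48, d=97, a=1
  k=4: m=49, d=1, a=98
d=1 and a=2a₀=98 at k=4, so the next step gives (m, d) = (49, 97) again — its k=1 value — and the period has length 4.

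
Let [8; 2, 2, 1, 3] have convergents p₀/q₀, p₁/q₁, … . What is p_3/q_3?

Using pₖ = aₖpₖ₋₁ + pₖ₋₂, qₖ = aₖqₖ₋₁ + qₖ₋₂ (with p₋₁=1, p₋₂=0, q₋₁=0, q₋₂=1):
  k=0: a=8, p=8, q=1
  k=1: a=2, p=17, q=2
  k=2: a=2, p=42, q=5
  k=3: a=1, p=59, q=7

59/7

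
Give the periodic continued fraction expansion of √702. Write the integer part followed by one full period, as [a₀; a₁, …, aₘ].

[26; 2, 52]

a₀ = ⌊√702⌋ = 26.
With m₀=0, d₀=1 and mₖ₊₁ = dₖaₖ − mₖ, dₖ₊₁ = (n − mₖ₊₁²)/dₖ, aₖ₊₁ = ⌊(a₀+mₖ₊₁)/dₖ₊₁⌋:
  k=1: m=26, d=26, a=2
  k=2: m=26, d=1, a=52
d=1 and a=2a₀=52 at k=2, so the next step gives (m, d) = (26, 26) again — its k=1 value — and the period has length 2.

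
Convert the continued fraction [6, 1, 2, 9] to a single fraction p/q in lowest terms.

187/28

Using pₖ = aₖpₖ₋₁ + pₖ₋₂ and qₖ = aₖqₖ₋₁ + qₖ₋₂:
  k=0: a=6, p=6, q=1
  k=1: a=1, p=7, q=1
  k=2: a=2, p=20, q=3
  k=3: a=9, p=187, q=28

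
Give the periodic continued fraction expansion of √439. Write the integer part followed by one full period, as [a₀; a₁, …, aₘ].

a₀ = ⌊√439⌋ = 20.
With m₀=0, d₀=1 and mₖ₊₁ = dₖaₖ − mₖ, dₖ₊₁ = (n − mₖ₊₁²)/dₖ, aₖ₊₁ = ⌊(a₀+mₖ₊₁)/dₖ₊₁⌋:
  k=1: m=20, d=39, a=1
  k=2: m=19, d=2, a=19
  k=3: m=19, d=39, a=1
  k=4: m=20, d=1, a=40
d=1 and a=2a₀=40 at k=4, so the next step gives (m, d) = (20, 39) again — its k=1 value — and the period has length 4.

[20; 1, 19, 1, 40]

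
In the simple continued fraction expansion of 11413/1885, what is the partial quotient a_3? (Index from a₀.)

11413 = 6·1885 + 103   →  a_0 = 6
1885 = 18·103 + 31   →  a_1 = 18
103 = 3·31 + 10   →  a_2 = 3
31 = 3·10 + 1   →  a_3 = 3

3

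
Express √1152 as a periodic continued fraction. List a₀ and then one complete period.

[33; 1, 15, 1, 66]

a₀ = ⌊√1152⌋ = 33.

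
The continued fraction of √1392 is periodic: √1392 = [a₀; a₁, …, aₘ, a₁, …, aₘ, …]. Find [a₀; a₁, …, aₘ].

[37; 3, 4, 3, 74]

a₀ = ⌊√1392⌋ = 37.
With m₀=0, d₀=1 and mₖ₊₁ = dₖaₖ − mₖ, dₖ₊₁ = (n − mₖ₊₁²)/dₖ, aₖ₊₁ = ⌊(a₀+mₖ₊₁)/dₖ₊₁⌋:
  k=1: m=37, d=23, a=3
  k=2: m=32, d=16, a=4
  k=3: m=32, d=23, a=3
  k=4: m=37, d=1, a=74
d=1 and a=2a₀=74 at k=4, so the next step gives (m, d) = (37, 23) again — its k=1 value — and the period has length 4.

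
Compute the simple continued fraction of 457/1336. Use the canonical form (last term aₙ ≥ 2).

457 = 0×1336 + 457
1336 = 2×457 + 422
457 = 1×422 + 35
422 = 12×35 + 2
35 = 17×2 + 1
2 = 2×1 + 0  (stop)
So 457/1336 = [0; 2, 1, 12, 17, 2].

[0; 2, 1, 12, 17, 2]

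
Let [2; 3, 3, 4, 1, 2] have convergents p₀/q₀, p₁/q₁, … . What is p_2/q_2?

23/10

Using pₖ = aₖpₖ₋₁ + pₖ₋₂, qₖ = aₖqₖ₋₁ + qₖ₋₂ (with p₋₁=1, p₋₂=0, q₋₁=0, q₋₂=1):
  k=0: a=2, p=2, q=1
  k=1: a=3, p=7, q=3
  k=2: a=3, p=23, q=10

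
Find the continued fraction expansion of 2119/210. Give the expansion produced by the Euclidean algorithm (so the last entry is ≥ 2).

[10; 11, 19]

2119 = 10*210 + 19
210 = 11*19 + 1
19 = 19*1 + 0  (stop)
So 2119/210 = [10; 11, 19].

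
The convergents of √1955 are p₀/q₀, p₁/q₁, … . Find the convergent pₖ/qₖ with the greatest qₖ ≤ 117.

2874/65

√1955 = [44; 4, 1, 1, 1, 4, 88, …] (period length 6).
Convergents:
  p_0/q_0 = 44/1
  p_1/q_1 = 177/4
  p_2/q_2 = 221/5
  p_3/q_3 = 398/9
  p_4/q_4 = 619/14
  p_5/q_5 = 2874/65
  p_6/q_6 = 253531/5734
q_5 = 65 ≤ 117 < 5734 = q_6, so the answer is 2874/65.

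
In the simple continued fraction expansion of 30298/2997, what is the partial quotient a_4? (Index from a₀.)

2

30298 = 10·2997 + 328   →  a_0 = 10
2997 = 9·328 + 45   →  a_1 = 9
328 = 7·45 + 13   →  a_2 = 7
45 = 3·13 + 6   →  a_3 = 3
13 = 2·6 + 1   →  a_4 = 2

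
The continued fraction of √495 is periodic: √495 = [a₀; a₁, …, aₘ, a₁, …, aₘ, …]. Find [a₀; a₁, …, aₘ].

[22; 4, 44]

a₀ = ⌊√495⌋ = 22.
With m₀=0, d₀=1 and mₖ₊₁ = dₖaₖ − mₖ, dₖ₊₁ = (n − mₖ₊₁²)/dₖ, aₖ₊₁ = ⌊(a₀+mₖ₊₁)/dₖ₊₁⌋:
  k=1: m=22, d=11, a=4
  k=2: m=22, d=1, a=44
d=1 and a=2a₀=44 at k=2, so the next step gives (m, d) = (22, 11) again — its k=1 value — and the period has length 2.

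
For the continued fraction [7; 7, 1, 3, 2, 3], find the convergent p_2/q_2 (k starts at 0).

Using pₖ = aₖpₖ₋₁ + pₖ₋₂, qₖ = aₖqₖ₋₁ + qₖ₋₂ (with p₋₁=1, p₋₂=0, q₋₁=0, q₋₂=1):
  k=0: a=7, p=7, q=1
  k=1: a=7, p=50, q=7
  k=2: a=1, p=57, q=8

57/8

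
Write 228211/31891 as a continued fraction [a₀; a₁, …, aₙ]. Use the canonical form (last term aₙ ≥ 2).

228211 = 7×31891 + 4974
31891 = 6×4974 + 2047
4974 = 2×2047 + 880
2047 = 2×880 + 287
880 = 3×287 + 19
287 = 15×19 + 2
19 = 9×2 + 1
2 = 2×1 + 0  (stop)
So 228211/31891 = [7; 6, 2, 2, 3, 15, 9, 2].

[7; 6, 2, 2, 3, 15, 9, 2]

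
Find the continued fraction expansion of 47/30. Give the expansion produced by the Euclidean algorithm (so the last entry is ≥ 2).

47 = 1*30 + 17
30 = 1*17 + 13
17 = 1*13 + 4
13 = 3*4 + 1
4 = 4*1 + 0  (stop)
So 47/30 = [1; 1, 1, 3, 4].

[1; 1, 1, 3, 4]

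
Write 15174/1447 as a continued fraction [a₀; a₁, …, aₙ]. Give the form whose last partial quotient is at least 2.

15174 = 10*1447 + 704
1447 = 2*704 + 39
704 = 18*39 + 2
39 = 19*2 + 1
2 = 2*1 + 0  (stop)
So 15174/1447 = [10; 2, 18, 19, 2].

[10; 2, 18, 19, 2]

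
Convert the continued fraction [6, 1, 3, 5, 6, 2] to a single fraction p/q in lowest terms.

1900/281

Using pₖ = aₖpₖ₋₁ + pₖ₋₂ and qₖ = aₖqₖ₋₁ + qₖ₋₂:
  k=0: a=6, p=6, q=1
  k=1: a=1, p=7, q=1
  k=2: a=3, p=27, q=4
  k=3: a=5, p=142, q=21
  k=4: a=6, p=879, q=130
  k=5: a=2, p=1900, q=281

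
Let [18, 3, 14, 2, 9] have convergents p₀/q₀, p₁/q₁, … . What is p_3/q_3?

Using pₖ = aₖpₖ₋₁ + pₖ₋₂, qₖ = aₖqₖ₋₁ + qₖ₋₂ (with p₋₁=1, p₋₂=0, q₋₁=0, q₋₂=1):
  k=0: a=18, p=18, q=1
  k=1: a=3, p=55, q=3
  k=2: a=14, p=788, q=43
  k=3: a=2, p=1631, q=89

1631/89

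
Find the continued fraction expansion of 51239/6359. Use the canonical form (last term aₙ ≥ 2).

[8; 17, 3, 17, 7]

51239 = 8*6359 + 367
6359 = 17*367 + 120
367 = 3*120 + 7
120 = 17*7 + 1
7 = 7*1 + 0  (stop)
So 51239/6359 = [8; 17, 3, 17, 7].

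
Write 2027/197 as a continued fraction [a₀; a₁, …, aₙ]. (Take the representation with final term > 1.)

[10; 3, 2, 5, 5]

2027 = 10·197 + 57
197 = 3·57 + 26
57 = 2·26 + 5
26 = 5·5 + 1
5 = 5·1 + 0  (stop)
So 2027/197 = [10; 3, 2, 5, 5].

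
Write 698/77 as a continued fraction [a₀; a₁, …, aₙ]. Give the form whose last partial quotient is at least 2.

698 = 9·77 + 5
77 = 15·5 + 2
5 = 2·2 + 1
2 = 2·1 + 0  (stop)
So 698/77 = [9; 15, 2, 2].

[9; 15, 2, 2]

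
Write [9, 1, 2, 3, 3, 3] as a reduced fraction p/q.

1057/109

Fold from the inside: start with 3/1.
  3 + 1/3 = 10/3
  3 + 3/10 = 33/10
  2 + 10/33 = 76/33
  1 + 33/76 = 109/76
  9 + 76/109 = 1057/109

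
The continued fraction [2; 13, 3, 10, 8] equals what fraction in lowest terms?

6939/3344

Fold from the inside: start with 8/1.
  10 + 1/8 = 81/8
  3 + 8/81 = 251/81
  13 + 81/251 = 3344/251
  2 + 251/3344 = 6939/3344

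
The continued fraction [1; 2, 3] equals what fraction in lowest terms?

10/7

Fold from the inside: start with 3/1.
  2 + 1/3 = 7/3
  1 + 3/7 = 10/7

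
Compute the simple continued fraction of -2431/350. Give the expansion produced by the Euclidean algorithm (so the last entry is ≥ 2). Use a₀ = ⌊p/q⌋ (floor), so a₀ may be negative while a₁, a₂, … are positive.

-2431 = -7*350 + 19
350 = 18*19 + 8
19 = 2*8 + 3
8 = 2*3 + 2
3 = 1*2 + 1
2 = 2*1 + 0  (stop)
So -2431/350 = [-7; 18, 2, 2, 1, 2].

[-7; 18, 2, 2, 1, 2]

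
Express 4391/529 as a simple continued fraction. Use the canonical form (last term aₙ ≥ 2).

[8; 3, 3, 17, 3]

4391 = 8×529 + 159
529 = 3×159 + 52
159 = 3×52 + 3
52 = 17×3 + 1
3 = 3×1 + 0  (stop)
So 4391/529 = [8; 3, 3, 17, 3].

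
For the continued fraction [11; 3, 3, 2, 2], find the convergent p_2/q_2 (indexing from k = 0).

Using pₖ = aₖpₖ₋₁ + pₖ₋₂, qₖ = aₖqₖ₋₁ + qₖ₋₂ (with p₋₁=1, p₋₂=0, q₋₁=0, q₋₂=1):
  k=0: a=11, p=11, q=1
  k=1: a=3, p=34, q=3
  k=2: a=3, p=113, q=10

113/10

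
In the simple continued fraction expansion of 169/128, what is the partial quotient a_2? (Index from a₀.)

169 = 1·128 + 41   →  a_0 = 1
128 = 3·41 + 5   →  a_1 = 3
41 = 8·5 + 1   →  a_2 = 8

8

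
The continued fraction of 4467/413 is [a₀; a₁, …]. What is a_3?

2

4467 = 10·413 + 337   →  a_0 = 10
413 = 1·337 + 76   →  a_1 = 1
337 = 4·76 + 33   →  a_2 = 4
76 = 2·33 + 10   →  a_3 = 2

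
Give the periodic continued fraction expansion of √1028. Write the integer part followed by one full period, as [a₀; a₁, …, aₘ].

[32; 16, 64]

a₀ = ⌊√1028⌋ = 32.
With m₀=0, d₀=1 and mₖ₊₁ = dₖaₖ − mₖ, dₖ₊₁ = (n − mₖ₊₁²)/dₖ, aₖ₊₁ = ⌊(a₀+mₖ₊₁)/dₖ₊₁⌋:
  k=1: m=32, d=4, a=16
  k=2: m=32, d=1, a=64
d=1 and a=2a₀=64 at k=2, so the next step gives (m, d) = (32, 4) again — its k=1 value — and the period has length 2.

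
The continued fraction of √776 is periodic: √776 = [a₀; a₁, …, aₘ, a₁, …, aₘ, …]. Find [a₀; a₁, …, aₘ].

a₀ = ⌊√776⌋ = 27.

[27; 1, 5, 1, 54]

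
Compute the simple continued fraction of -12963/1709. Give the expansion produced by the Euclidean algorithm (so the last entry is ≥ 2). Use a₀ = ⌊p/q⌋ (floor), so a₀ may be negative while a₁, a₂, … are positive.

-12963 = -8·1709 + 709
1709 = 2·709 + 291
709 = 2·291 + 127
291 = 2·127 + 37
127 = 3·37 + 16
37 = 2·16 + 5
16 = 3·5 + 1
5 = 5·1 + 0  (stop)
So -12963/1709 = [-8; 2, 2, 2, 3, 2, 3, 5].

[-8; 2, 2, 2, 3, 2, 3, 5]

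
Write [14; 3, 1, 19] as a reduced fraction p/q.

1126/79

Using pₖ = aₖpₖ₋₁ + pₖ₋₂ and qₖ = aₖqₖ₋₁ + qₖ₋₂:
  k=0: a=14, p=14, q=1
  k=1: a=3, p=43, q=3
  k=2: a=1, p=57, q=4
  k=3: a=19, p=1126, q=79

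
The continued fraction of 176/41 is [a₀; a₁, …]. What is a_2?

2

176 = 4·41 + 12   →  a_0 = 4
41 = 3·12 + 5   →  a_1 = 3
12 = 2·5 + 2   →  a_2 = 2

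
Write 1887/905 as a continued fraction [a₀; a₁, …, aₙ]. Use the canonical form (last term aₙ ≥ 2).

[2; 11, 1, 3, 19]

1887 = 2*905 + 77
905 = 11*77 + 58
77 = 1*58 + 19
58 = 3*19 + 1
19 = 19*1 + 0  (stop)
So 1887/905 = [2; 11, 1, 3, 19].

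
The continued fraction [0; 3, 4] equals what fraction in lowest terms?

4/13

Fold from the inside: start with 4/1.
  3 + 1/4 = 13/4
  0 + 4/13 = 4/13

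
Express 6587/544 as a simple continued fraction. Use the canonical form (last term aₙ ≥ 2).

6587 = 12*544 + 59
544 = 9*59 + 13
59 = 4*13 + 7
13 = 1*7 + 6
7 = 1*6 + 1
6 = 6*1 + 0  (stop)
So 6587/544 = [12; 9, 4, 1, 1, 6].

[12; 9, 4, 1, 1, 6]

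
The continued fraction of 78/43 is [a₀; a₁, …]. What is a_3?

78 = 1·43 + 35   →  a_0 = 1
43 = 1·35 + 8   →  a_1 = 1
35 = 4·8 + 3   →  a_2 = 4
8 = 2·3 + 2   →  a_3 = 2

2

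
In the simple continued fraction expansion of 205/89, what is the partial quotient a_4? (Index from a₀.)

1

205 = 2·89 + 27   →  a_0 = 2
89 = 3·27 + 8   →  a_1 = 3
27 = 3·8 + 3   →  a_2 = 3
8 = 2·3 + 2   →  a_3 = 2
3 = 1·2 + 1   →  a_4 = 1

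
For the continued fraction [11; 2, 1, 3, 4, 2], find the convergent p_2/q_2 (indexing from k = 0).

Using pₖ = aₖpₖ₋₁ + pₖ₋₂, qₖ = aₖqₖ₋₁ + qₖ₋₂ (with p₋₁=1, p₋₂=0, q₋₁=0, q₋₂=1):
  k=0: a=11, p=11, q=1
  k=1: a=2, p=23, q=2
  k=2: a=1, p=34, q=3

34/3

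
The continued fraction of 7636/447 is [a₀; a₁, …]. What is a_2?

7636 = 17·447 + 37   →  a_0 = 17
447 = 12·37 + 3   →  a_1 = 12
37 = 12·3 + 1   →  a_2 = 12

12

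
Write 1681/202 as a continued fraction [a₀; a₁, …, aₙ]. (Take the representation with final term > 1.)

1681 = 8×202 + 65
202 = 3×65 + 7
65 = 9×7 + 2
7 = 3×2 + 1
2 = 2×1 + 0  (stop)
So 1681/202 = [8; 3, 9, 3, 2].

[8; 3, 9, 3, 2]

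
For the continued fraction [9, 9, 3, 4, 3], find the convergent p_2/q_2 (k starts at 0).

Using pₖ = aₖpₖ₋₁ + pₖ₋₂, qₖ = aₖqₖ₋₁ + qₖ₋₂ (with p₋₁=1, p₋₂=0, q₋₁=0, q₋₂=1):
  k=0: a=9, p=9, q=1
  k=1: a=9, p=82, q=9
  k=2: a=3, p=255, q=28

255/28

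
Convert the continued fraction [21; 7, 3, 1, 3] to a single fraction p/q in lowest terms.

2304/109

Using pₖ = aₖpₖ₋₁ + pₖ₋₂ and qₖ = aₖqₖ₋₁ + qₖ₋₂:
  k=0: a=21, p=21, q=1
  k=1: a=7, p=148, q=7
  k=2: a=3, p=465, q=22
  k=3: a=1, p=613, q=29
  k=4: a=3, p=2304, q=109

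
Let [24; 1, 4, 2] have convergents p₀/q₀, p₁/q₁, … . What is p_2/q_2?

Using pₖ = aₖpₖ₋₁ + pₖ₋₂, qₖ = aₖqₖ₋₁ + qₖ₋₂ (with p₋₁=1, p₋₂=0, q₋₁=0, q₋₂=1):
  k=0: a=24, p=24, q=1
  k=1: a=1, p=25, q=1
  k=2: a=4, p=124, q=5

124/5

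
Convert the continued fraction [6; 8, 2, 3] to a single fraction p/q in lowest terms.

361/59

Fold from the inside: start with 3/1.
  2 + 1/3 = 7/3
  8 + 3/7 = 59/7
  6 + 7/59 = 361/59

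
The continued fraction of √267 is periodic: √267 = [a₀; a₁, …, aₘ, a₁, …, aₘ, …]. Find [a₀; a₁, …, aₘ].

a₀ = ⌊√267⌋ = 16.
With m₀=0, d₀=1 and mₖ₊₁ = dₖaₖ − mₖ, dₖ₊₁ = (n − mₖ₊₁²)/dₖ, aₖ₊₁ = ⌊(a₀+mₖ₊₁)/dₖ₊₁⌋:
  k=1: m=16, d=11, a=2
  k=2: m=6, d=21, a=1
  k=3: m=15, d=2, a=15
  k=4: m=15, d=21, a=1
  k=5: m=6, d=11, a=2
  k=6: m=16, d=1, a=32
d=1 and a=2a₀=32 at k=6, so the next step gives (m, d) = (16, 11) again — its k=1 value — and the period has length 6.

[16; 2, 1, 15, 1, 2, 32]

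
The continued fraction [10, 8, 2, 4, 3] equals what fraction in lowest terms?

Using pₖ = aₖpₖ₋₁ + pₖ₋₂ and qₖ = aₖqₖ₋₁ + qₖ₋₂:
  k=0: a=10, p=10, q=1
  k=1: a=8, p=81, q=8
  k=2: a=2, p=172, q=17
  k=3: a=4, p=769, q=76
  k=4: a=3, p=2479, q=245

2479/245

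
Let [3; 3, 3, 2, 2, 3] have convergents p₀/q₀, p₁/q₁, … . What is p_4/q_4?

185/56

Using pₖ = aₖpₖ₋₁ + pₖ₋₂, qₖ = aₖqₖ₋₁ + qₖ₋₂ (with p₋₁=1, p₋₂=0, q₋₁=0, q₋₂=1):
  k=0: a=3, p=3, q=1
  k=1: a=3, p=10, q=3
  k=2: a=3, p=33, q=10
  k=3: a=2, p=76, q=23
  k=4: a=2, p=185, q=56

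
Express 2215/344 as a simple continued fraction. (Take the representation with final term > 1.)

[6; 2, 3, 1, 1, 2, 8]

2215 = 6×344 + 151
344 = 2×151 + 42
151 = 3×42 + 25
42 = 1×25 + 17
25 = 1×17 + 8
17 = 2×8 + 1
8 = 8×1 + 0  (stop)
So 2215/344 = [6; 2, 3, 1, 1, 2, 8].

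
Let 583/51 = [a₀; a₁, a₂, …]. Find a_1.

2

583 = 11·51 + 22   →  a_0 = 11
51 = 2·22 + 7   →  a_1 = 2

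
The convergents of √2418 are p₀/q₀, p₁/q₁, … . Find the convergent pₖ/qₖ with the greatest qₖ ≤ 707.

11359/231

√2418 = [49; 5, 1, 3, 2, 3, 1, 5, 98, …] (period length 8).
Convergents:
  p_0/q_0 = 49/1
  p_1/q_1 = 246/5
  p_2/q_2 = 295/6
  p_3/q_3 = 1131/23
  p_4/q_4 = 2557/52
  p_5/q_5 = 8802/179
  p_6/q_6 = 11359/231
  p_7/q_7 = 65597/1334
q_6 = 231 ≤ 707 < 1334 = q_7, so the answer is 11359/231.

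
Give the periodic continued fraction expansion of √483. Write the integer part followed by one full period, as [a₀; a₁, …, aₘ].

[21; 1, 42]

a₀ = ⌊√483⌋ = 21.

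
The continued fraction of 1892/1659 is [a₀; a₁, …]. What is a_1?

1892 = 1·1659 + 233   →  a_0 = 1
1659 = 7·233 + 28   →  a_1 = 7

7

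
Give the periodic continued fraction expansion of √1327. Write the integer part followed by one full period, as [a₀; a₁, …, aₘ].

a₀ = ⌊√1327⌋ = 36.

[36; 2, 2, 1, 35, 1, 2, 2, 72]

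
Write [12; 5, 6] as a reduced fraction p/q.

Using pₖ = aₖpₖ₋₁ + pₖ₋₂ and qₖ = aₖqₖ₋₁ + qₖ₋₂:
  k=0: a=12, p=12, q=1
  k=1: a=5, p=61, q=5
  k=2: a=6, p=378, q=31

378/31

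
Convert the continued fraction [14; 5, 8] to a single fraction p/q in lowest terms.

582/41

Using pₖ = aₖpₖ₋₁ + pₖ₋₂ and qₖ = aₖqₖ₋₁ + qₖ₋₂:
  k=0: a=14, p=14, q=1
  k=1: a=5, p=71, q=5
  k=2: a=8, p=582, q=41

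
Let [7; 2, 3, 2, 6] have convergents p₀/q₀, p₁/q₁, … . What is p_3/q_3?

119/16

Using pₖ = aₖpₖ₋₁ + pₖ₋₂, qₖ = aₖqₖ₋₁ + qₖ₋₂ (with p₋₁=1, p₋₂=0, q₋₁=0, q₋₂=1):
  k=0: a=7, p=7, q=1
  k=1: a=2, p=15, q=2
  k=2: a=3, p=52, q=7
  k=3: a=2, p=119, q=16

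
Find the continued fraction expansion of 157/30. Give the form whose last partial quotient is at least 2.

157 = 5·30 + 7
30 = 4·7 + 2
7 = 3·2 + 1
2 = 2·1 + 0  (stop)
So 157/30 = [5; 4, 3, 2].

[5; 4, 3, 2]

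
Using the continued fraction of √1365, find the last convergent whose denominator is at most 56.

√1365 = [36; 1, 17, 2, 17, 1, 72, …] (period length 6).
Convergents:
  p_0/q_0 = 36/1
  p_1/q_1 = 37/1
  p_2/q_2 = 665/18
  p_3/q_3 = 1367/37
  p_4/q_4 = 23904/647
q_3 = 37 ≤ 56 < 647 = q_4, so the answer is 1367/37.

1367/37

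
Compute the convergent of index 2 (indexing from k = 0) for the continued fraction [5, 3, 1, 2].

Using pₖ = aₖpₖ₋₁ + pₖ₋₂, qₖ = aₖqₖ₋₁ + qₖ₋₂ (with p₋₁=1, p₋₂=0, q₋₁=0, q₋₂=1):
  k=0: a=5, p=5, q=1
  k=1: a=3, p=16, q=3
  k=2: a=1, p=21, q=4

21/4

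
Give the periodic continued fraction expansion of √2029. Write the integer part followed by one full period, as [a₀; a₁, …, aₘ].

[45; 22, 1, 1, 22, 90]

a₀ = ⌊√2029⌋ = 45.
With m₀=0, d₀=1 and mₖ₊₁ = dₖaₖ − mₖ, dₖ₊₁ = (n − mₖ₊₁²)/dₖ, aₖ₊₁ = ⌊(a₀+mₖ₊₁)/dₖ₊₁⌋:
  k=1: m=45, d=4, a=22
  k=2: m=43, d=45, a=1
  k=3: m=2, d=45, a=1
  k=4: m=43, d=4, a=22
  k=5: m=45, d=1, a=90
d=1 and a=2a₀=90 at k=5, so the next step gives (m, d) = (45, 4) again — its k=1 value — and the period has length 5.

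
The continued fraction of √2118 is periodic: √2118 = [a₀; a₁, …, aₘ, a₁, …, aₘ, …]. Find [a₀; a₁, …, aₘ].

a₀ = ⌊√2118⌋ = 46.
With m₀=0, d₀=1 and mₖ₊₁ = dₖaₖ − mₖ, dₖ₊₁ = (n − mₖ₊₁²)/dₖ, aₖ₊₁ = ⌊(a₀+mₖ₊₁)/dₖ₊₁⌋:
  k=1: m=46, d=2, a=46
  k=2: m=46, d=1, a=92
d=1 and a=2a₀=92 at k=2, so the next step gives (m, d) = (46, 2) again — its k=1 value — and the period has length 2.

[46; 46, 92]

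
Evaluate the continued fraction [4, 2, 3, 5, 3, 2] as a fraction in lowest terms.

Fold from the inside: start with 2/1.
  3 + 1/2 = 7/2
  5 + 2/7 = 37/7
  3 + 7/37 = 118/37
  2 + 37/118 = 273/118
  4 + 118/273 = 1210/273

1210/273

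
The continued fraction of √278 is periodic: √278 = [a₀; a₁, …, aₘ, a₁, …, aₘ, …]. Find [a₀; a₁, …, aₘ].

a₀ = ⌊√278⌋ = 16.
With m₀=0, d₀=1 and mₖ₊₁ = dₖaₖ − mₖ, dₖ₊₁ = (n − mₖ₊₁²)/dₖ, aₖ₊₁ = ⌊(a₀+mₖ₊₁)/dₖ₊₁⌋:
  k=1: m=16, d=22, a=1
  k=2: m=6, d=11, a=2
  k=3: m=16, d=2, a=16
  k=4: m=16, d=11, a=2
  k=5: m=6, d=22, a=1
  k=6: m=16, d=1, a=32
d=1 and a=2a₀=32 at k=6, so the next step gives (m, d) = (16, 22) again — its k=1 value — and the period has length 6.

[16; 1, 2, 16, 2, 1, 32]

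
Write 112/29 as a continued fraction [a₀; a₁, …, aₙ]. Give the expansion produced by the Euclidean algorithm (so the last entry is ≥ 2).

[3; 1, 6, 4]

112 = 3·29 + 25
29 = 1·25 + 4
25 = 6·4 + 1
4 = 4·1 + 0  (stop)
So 112/29 = [3; 1, 6, 4].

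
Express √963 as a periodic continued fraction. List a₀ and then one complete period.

a₀ = ⌊√963⌋ = 31.
With m₀=0, d₀=1 and mₖ₊₁ = dₖaₖ − mₖ, dₖ₊₁ = (n − mₖ₊₁²)/dₖ, aₖ₊₁ = ⌊(a₀+mₖ₊₁)/dₖ₊₁⌋:
  k=1: m=31, d=2, a=31
  k=2: m=31, d=1, a=62
d=1 and a=2a₀=62 at k=2, so the next step gives (m, d) = (31, 2) again — its k=1 value — and the period has length 2.

[31; 31, 62]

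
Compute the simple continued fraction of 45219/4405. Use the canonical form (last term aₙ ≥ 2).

[10; 3, 1, 3, 3, 5, 3, 5]

45219 = 10·4405 + 1169
4405 = 3·1169 + 898
1169 = 1·898 + 271
898 = 3·271 + 85
271 = 3·85 + 16
85 = 5·16 + 5
16 = 3·5 + 1
5 = 5·1 + 0  (stop)
So 45219/4405 = [10; 3, 1, 3, 3, 5, 3, 5].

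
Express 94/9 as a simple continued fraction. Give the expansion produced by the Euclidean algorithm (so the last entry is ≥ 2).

[10; 2, 4]

94 = 10*9 + 4
9 = 2*4 + 1
4 = 4*1 + 0  (stop)
So 94/9 = [10; 2, 4].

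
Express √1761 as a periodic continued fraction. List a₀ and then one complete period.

a₀ = ⌊√1761⌋ = 41.
With m₀=0, d₀=1 and mₖ₊₁ = dₖaₖ − mₖ, dₖ₊₁ = (n − mₖ₊₁²)/dₖ, aₖ₊₁ = ⌊(a₀+mₖ₊₁)/dₖ₊₁⌋:
  k=1: m=41, d=80, a=1
  k=2: m=39, d=3, a=26
  k=3: m=39, d=80, a=1
  k=4: m=41, d=1, a=82
d=1 and a=2a₀=82 at k=4, so the next step gives (m, d) = (41, 80) again — its k=1 value — and the period has length 4.

[41; 1, 26, 1, 82]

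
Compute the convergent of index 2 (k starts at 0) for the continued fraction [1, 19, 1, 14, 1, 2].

21/20

Using pₖ = aₖpₖ₋₁ + pₖ₋₂, qₖ = aₖqₖ₋₁ + qₖ₋₂ (with p₋₁=1, p₋₂=0, q₋₁=0, q₋₂=1):
  k=0: a=1, p=1, q=1
  k=1: a=19, p=20, q=19
  k=2: a=1, p=21, q=20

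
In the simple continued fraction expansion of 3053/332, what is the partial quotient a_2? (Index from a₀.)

3053 = 9·332 + 65   →  a_0 = 9
332 = 5·65 + 7   →  a_1 = 5
65 = 9·7 + 2   →  a_2 = 9

9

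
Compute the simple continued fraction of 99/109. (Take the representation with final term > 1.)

99 = 0*109 + 99
109 = 1*99 + 10
99 = 9*10 + 9
10 = 1*9 + 1
9 = 9*1 + 0  (stop)
So 99/109 = [0; 1, 9, 1, 9].

[0; 1, 9, 1, 9]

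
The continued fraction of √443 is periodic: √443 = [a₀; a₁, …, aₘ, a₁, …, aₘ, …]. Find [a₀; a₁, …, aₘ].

a₀ = ⌊√443⌋ = 21.
With m₀=0, d₀=1 and mₖ₊₁ = dₖaₖ − mₖ, dₖ₊₁ = (n − mₖ₊₁²)/dₖ, aₖ₊₁ = ⌊(a₀+mₖ₊₁)/dₖ₊₁⌋:
  k=1: m=21, d=2, a=21
  k=2: m=21, d=1, a=42
d=1 and a=2a₀=42 at k=2, so the next step gives (m, d) = (21, 2) again — its k=1 value — and the period has length 2.

[21; 21, 42]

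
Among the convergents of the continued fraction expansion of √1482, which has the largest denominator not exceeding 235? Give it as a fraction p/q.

5890/153

√1482 = [38; 2, 76, …] (period length 2).
Convergents:
  p_0/q_0 = 38/1
  p_1/q_1 = 77/2
  p_2/q_2 = 5890/153
  p_3/q_3 = 11857/308
q_2 = 153 ≤ 235 < 308 = q_3, so the answer is 5890/153.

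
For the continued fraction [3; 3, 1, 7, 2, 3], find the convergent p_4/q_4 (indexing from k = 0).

215/66

Using pₖ = aₖpₖ₋₁ + pₖ₋₂, qₖ = aₖqₖ₋₁ + qₖ₋₂ (with p₋₁=1, p₋₂=0, q₋₁=0, q₋₂=1):
  k=0: a=3, p=3, q=1
  k=1: a=3, p=10, q=3
  k=2: a=1, p=13, q=4
  k=3: a=7, p=101, q=31
  k=4: a=2, p=215, q=66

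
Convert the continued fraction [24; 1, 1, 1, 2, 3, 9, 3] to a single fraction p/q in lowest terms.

19211/780

Fold from the inside: start with 3/1.
  9 + 1/3 = 28/3
  3 + 3/28 = 87/28
  2 + 28/87 = 202/87
  1 + 87/202 = 289/202
  1 + 202/289 = 491/289
  1 + 289/491 = 780/491
  24 + 491/780 = 19211/780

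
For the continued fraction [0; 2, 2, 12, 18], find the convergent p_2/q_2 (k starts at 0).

2/5

Using pₖ = aₖpₖ₋₁ + pₖ₋₂, qₖ = aₖqₖ₋₁ + qₖ₋₂ (with p₋₁=1, p₋₂=0, q₋₁=0, q₋₂=1):
  k=0: a=0, p=0, q=1
  k=1: a=2, p=1, q=2
  k=2: a=2, p=2, q=5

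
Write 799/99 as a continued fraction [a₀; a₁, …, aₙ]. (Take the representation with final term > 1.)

[8; 14, 7]

799 = 8·99 + 7
99 = 14·7 + 1
7 = 7·1 + 0  (stop)
So 799/99 = [8; 14, 7].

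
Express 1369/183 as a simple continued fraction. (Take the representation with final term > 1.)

1369 = 7×183 + 88
183 = 2×88 + 7
88 = 12×7 + 4
7 = 1×4 + 3
4 = 1×3 + 1
3 = 3×1 + 0  (stop)
So 1369/183 = [7; 2, 12, 1, 1, 3].

[7; 2, 12, 1, 1, 3]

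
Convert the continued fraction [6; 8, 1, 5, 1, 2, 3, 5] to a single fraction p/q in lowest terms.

19207/3142

Fold from the inside: start with 5/1.
  3 + 1/5 = 16/5
  2 + 5/16 = 37/16
  1 + 16/37 = 53/37
  5 + 37/53 = 302/53
  1 + 53/302 = 355/302
  8 + 302/355 = 3142/355
  6 + 355/3142 = 19207/3142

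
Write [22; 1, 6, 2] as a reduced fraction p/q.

343/15

Fold from the inside: start with 2/1.
  6 + 1/2 = 13/2
  1 + 2/13 = 15/13
  22 + 13/15 = 343/15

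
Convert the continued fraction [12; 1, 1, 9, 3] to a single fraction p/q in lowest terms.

739/59

Fold from the inside: start with 3/1.
  9 + 1/3 = 28/3
  1 + 3/28 = 31/28
  1 + 28/31 = 59/31
  12 + 31/59 = 739/59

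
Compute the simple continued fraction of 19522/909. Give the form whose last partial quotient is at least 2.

19522 = 21*909 + 433
909 = 2*433 + 43
433 = 10*43 + 3
43 = 14*3 + 1
3 = 3*1 + 0  (stop)
So 19522/909 = [21; 2, 10, 14, 3].

[21; 2, 10, 14, 3]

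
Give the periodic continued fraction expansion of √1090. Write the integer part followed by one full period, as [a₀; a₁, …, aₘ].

[33; 66]

a₀ = ⌊√1090⌋ = 33.
With m₀=0, d₀=1 and mₖ₊₁ = dₖaₖ − mₖ, dₖ₊₁ = (n − mₖ₊₁²)/dₖ, aₖ₊₁ = ⌊(a₀+mₖ₊₁)/dₖ₊₁⌋:
  k=1: m=33, d=1, a=66
d=1 and a=2a₀=66 at k=1, so the next step gives (m, d) = (33, 1) again — its k=1 value — and the period has length 1.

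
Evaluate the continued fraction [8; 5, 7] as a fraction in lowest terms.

295/36

Fold from the inside: start with 7/1.
  5 + 1/7 = 36/7
  8 + 7/36 = 295/36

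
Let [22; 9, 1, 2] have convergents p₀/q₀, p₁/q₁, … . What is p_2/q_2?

221/10

Using pₖ = aₖpₖ₋₁ + pₖ₋₂, qₖ = aₖqₖ₋₁ + qₖ₋₂ (with p₋₁=1, p₋₂=0, q₋₁=0, q₋₂=1):
  k=0: a=22, p=22, q=1
  k=1: a=9, p=199, q=9
  k=2: a=1, p=221, q=10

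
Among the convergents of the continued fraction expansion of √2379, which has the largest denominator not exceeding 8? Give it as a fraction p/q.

√2379 = [48; 1, 3, 2, 3, 1, 96, …] (period length 6).
Convergents:
  p_0/q_0 = 48/1
  p_1/q_1 = 49/1
  p_2/q_2 = 195/4
  p_3/q_3 = 439/9
q_2 = 4 ≤ 8 < 9 = q_3, so the answer is 195/4.

195/4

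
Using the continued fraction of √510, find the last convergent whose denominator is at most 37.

√510 = [22; 1, 1, 2, 1, 1, 44, …] (period length 6).
Convergents:
  p_0/q_0 = 22/1
  p_1/q_1 = 23/1
  p_2/q_2 = 45/2
  p_3/q_3 = 113/5
  p_4/q_4 = 158/7
  p_5/q_5 = 271/12
  p_6/q_6 = 12082/535
q_5 = 12 ≤ 37 < 535 = q_6, so the answer is 271/12.

271/12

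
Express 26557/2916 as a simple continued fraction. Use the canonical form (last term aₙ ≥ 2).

[9; 9, 3, 6, 5, 3]

26557 = 9×2916 + 313
2916 = 9×313 + 99
313 = 3×99 + 16
99 = 6×16 + 3
16 = 5×3 + 1
3 = 3×1 + 0  (stop)
So 26557/2916 = [9; 9, 3, 6, 5, 3].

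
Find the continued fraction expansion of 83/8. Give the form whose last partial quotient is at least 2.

83 = 10*8 + 3
8 = 2*3 + 2
3 = 1*2 + 1
2 = 2*1 + 0  (stop)
So 83/8 = [10; 2, 1, 2].

[10; 2, 1, 2]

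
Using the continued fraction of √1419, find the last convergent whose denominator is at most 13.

√1419 = [37; 1, 2, 37, 2, 1, 74, …] (period length 6).
Convergents:
  p_0/q_0 = 37/1
  p_1/q_1 = 38/1
  p_2/q_2 = 113/3
  p_3/q_3 = 4219/112
q_2 = 3 ≤ 13 < 112 = q_3, so the answer is 113/3.

113/3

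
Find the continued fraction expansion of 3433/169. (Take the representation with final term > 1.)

[20; 3, 5, 3, 3]

3433 = 20·169 + 53
169 = 3·53 + 10
53 = 5·10 + 3
10 = 3·3 + 1
3 = 3·1 + 0  (stop)
So 3433/169 = [20; 3, 5, 3, 3].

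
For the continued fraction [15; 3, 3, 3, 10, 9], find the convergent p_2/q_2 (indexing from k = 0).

153/10

Using pₖ = aₖpₖ₋₁ + pₖ₋₂, qₖ = aₖqₖ₋₁ + qₖ₋₂ (with p₋₁=1, p₋₂=0, q₋₁=0, q₋₂=1):
  k=0: a=15, p=15, q=1
  k=1: a=3, p=46, q=3
  k=2: a=3, p=153, q=10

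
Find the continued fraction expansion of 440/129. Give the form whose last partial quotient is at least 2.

[3; 2, 2, 3, 3, 2]

440 = 3*129 + 53
129 = 2*53 + 23
53 = 2*23 + 7
23 = 3*7 + 2
7 = 3*2 + 1
2 = 2*1 + 0  (stop)
So 440/129 = [3; 2, 2, 3, 3, 2].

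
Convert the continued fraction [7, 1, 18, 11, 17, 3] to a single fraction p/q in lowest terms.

Fold from the inside: start with 3/1.
  17 + 1/3 = 52/3
  11 + 3/52 = 575/52
  18 + 52/575 = 10402/575
  1 + 575/10402 = 10977/10402
  7 + 10402/10977 = 87241/10977

87241/10977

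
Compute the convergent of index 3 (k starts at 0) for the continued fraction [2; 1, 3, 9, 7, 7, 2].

102/37

Using pₖ = aₖpₖ₋₁ + pₖ₋₂, qₖ = aₖqₖ₋₁ + qₖ₋₂ (with p₋₁=1, p₋₂=0, q₋₁=0, q₋₂=1):
  k=0: a=2, p=2, q=1
  k=1: a=1, p=3, q=1
  k=2: a=3, p=11, q=4
  k=3: a=9, p=102, q=37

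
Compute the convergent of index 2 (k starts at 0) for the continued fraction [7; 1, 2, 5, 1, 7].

23/3

Using pₖ = aₖpₖ₋₁ + pₖ₋₂, qₖ = aₖqₖ₋₁ + qₖ₋₂ (with p₋₁=1, p₋₂=0, q₋₁=0, q₋₂=1):
  k=0: a=7, p=7, q=1
  k=1: a=1, p=8, q=1
  k=2: a=2, p=23, q=3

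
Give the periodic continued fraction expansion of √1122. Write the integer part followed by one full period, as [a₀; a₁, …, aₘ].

[33; 2, 66]

a₀ = ⌊√1122⌋ = 33.
With m₀=0, d₀=1 and mₖ₊₁ = dₖaₖ − mₖ, dₖ₊₁ = (n − mₖ₊₁²)/dₖ, aₖ₊₁ = ⌊(a₀+mₖ₊₁)/dₖ₊₁⌋:
  k=1: m=33, d=33, a=2
  k=2: m=33, d=1, a=66
d=1 and a=2a₀=66 at k=2, so the next step gives (m, d) = (33, 33) again — its k=1 value — and the period has length 2.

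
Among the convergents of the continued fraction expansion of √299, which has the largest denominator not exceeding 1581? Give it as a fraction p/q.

√299 = [17; 3, 2, 3, 34, …] (period length 4).
Convergents:
  p_0/q_0 = 17/1
  p_1/q_1 = 52/3
  p_2/q_2 = 121/7
  p_3/q_3 = 415/24
  p_4/q_4 = 14231/823
  p_5/q_5 = 43108/2493
q_4 = 823 ≤ 1581 < 2493 = q_5, so the answer is 14231/823.

14231/823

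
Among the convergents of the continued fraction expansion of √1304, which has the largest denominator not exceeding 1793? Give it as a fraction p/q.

23436/649

√1304 = [36; 9, 72, …] (period length 2).
Convergents:
  p_0/q_0 = 36/1
  p_1/q_1 = 325/9
  p_2/q_2 = 23436/649
  p_3/q_3 = 211249/5850
q_2 = 649 ≤ 1793 < 5850 = q_3, so the answer is 23436/649.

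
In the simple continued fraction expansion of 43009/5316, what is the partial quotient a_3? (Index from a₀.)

43009 = 8·5316 + 481   →  a_0 = 8
5316 = 11·481 + 25   →  a_1 = 11
481 = 19·25 + 6   →  a_2 = 19
25 = 4·6 + 1   →  a_3 = 4

4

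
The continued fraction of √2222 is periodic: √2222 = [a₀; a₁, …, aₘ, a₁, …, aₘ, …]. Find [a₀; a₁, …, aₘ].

[47; 7, 4, 7, 94]

a₀ = ⌊√2222⌋ = 47.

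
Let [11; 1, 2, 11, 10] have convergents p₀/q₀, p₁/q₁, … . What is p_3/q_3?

397/34

Using pₖ = aₖpₖ₋₁ + pₖ₋₂, qₖ = aₖqₖ₋₁ + qₖ₋₂ (with p₋₁=1, p₋₂=0, q₋₁=0, q₋₂=1):
  k=0: a=11, p=11, q=1
  k=1: a=1, p=12, q=1
  k=2: a=2, p=35, q=3
  k=3: a=11, p=397, q=34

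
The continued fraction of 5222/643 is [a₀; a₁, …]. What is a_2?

4

5222 = 8·643 + 78   →  a_0 = 8
643 = 8·78 + 19   →  a_1 = 8
78 = 4·19 + 2   →  a_2 = 4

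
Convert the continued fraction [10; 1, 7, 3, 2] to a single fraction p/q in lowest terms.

Using pₖ = aₖpₖ₋₁ + pₖ₋₂ and qₖ = aₖqₖ₋₁ + qₖ₋₂:
  k=0: a=10, p=10, q=1
  k=1: a=1, p=11, q=1
  k=2: a=7, p=87, q=8
  k=3: a=3, p=272, q=25
  k=4: a=2, p=631, q=58

631/58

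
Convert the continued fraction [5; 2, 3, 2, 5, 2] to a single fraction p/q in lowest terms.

1033/190

Fold from the inside: start with 2/1.
  5 + 1/2 = 11/2
  2 + 2/11 = 24/11
  3 + 11/24 = 83/24
  2 + 24/83 = 190/83
  5 + 83/190 = 1033/190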